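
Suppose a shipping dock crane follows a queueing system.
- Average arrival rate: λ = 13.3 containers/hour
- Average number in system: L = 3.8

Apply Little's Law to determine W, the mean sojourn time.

Little's Law: L = λW, so W = L/λ
W = 3.8/13.3 = 0.2857 hours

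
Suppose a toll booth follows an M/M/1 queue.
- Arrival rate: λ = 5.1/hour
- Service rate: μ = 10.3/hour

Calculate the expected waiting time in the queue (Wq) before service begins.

First, compute utilization: ρ = λ/μ = 5.1/10.3 = 0.4951
For M/M/1: Wq = λ/(μ(μ-λ))
Wq = 5.1/(10.3 × (10.3-5.1))
Wq = 5.1/(10.3 × 5.20)
Wq = 0.09522 hours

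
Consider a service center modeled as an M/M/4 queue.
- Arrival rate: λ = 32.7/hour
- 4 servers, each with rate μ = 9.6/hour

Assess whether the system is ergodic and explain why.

Stability requires ρ = λ/(cμ) < 1
ρ = 32.7/(4 × 9.6) = 32.7/38.40 = 0.8516
Since 0.8516 < 1, the system is STABLE.
The servers are busy 85.16% of the time.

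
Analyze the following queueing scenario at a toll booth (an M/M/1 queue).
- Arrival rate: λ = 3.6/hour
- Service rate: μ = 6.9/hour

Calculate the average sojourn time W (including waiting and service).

First, compute utilization: ρ = λ/μ = 3.6/6.9 = 0.5217
For M/M/1: W = 1/(μ-λ)
W = 1/(6.9-3.6) = 1/3.30
W = 0.3030 hours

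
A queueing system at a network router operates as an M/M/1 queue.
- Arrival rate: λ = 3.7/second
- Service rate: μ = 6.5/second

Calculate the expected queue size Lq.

ρ = λ/μ = 3.7/6.5 = 0.5692
For M/M/1: Lq = λ²/(μ(μ-λ))
Lq = 13.69/(6.5 × 2.80)
Lq = 0.7522 packets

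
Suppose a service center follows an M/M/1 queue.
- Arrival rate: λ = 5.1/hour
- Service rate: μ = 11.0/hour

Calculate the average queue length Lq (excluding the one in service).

ρ = λ/μ = 5.1/11.0 = 0.4636
For M/M/1: Lq = λ²/(μ(μ-λ))
Lq = 26.01/(11.0 × 5.90)
Lq = 0.4008 customers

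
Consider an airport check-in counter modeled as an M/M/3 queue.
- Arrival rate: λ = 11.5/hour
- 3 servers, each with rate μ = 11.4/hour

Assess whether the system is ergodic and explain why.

Stability requires ρ = λ/(cμ) < 1
ρ = 11.5/(3 × 11.4) = 11.5/34.20 = 0.3363
Since 0.3363 < 1, the system is STABLE.
The servers are busy 33.63% of the time.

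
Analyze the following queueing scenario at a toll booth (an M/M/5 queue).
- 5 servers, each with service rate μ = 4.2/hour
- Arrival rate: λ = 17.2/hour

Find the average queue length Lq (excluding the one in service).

Traffic intensity: ρ = λ/(cμ) = 17.2/(5×4.2) = 0.8190
Since ρ = 0.8190 < 1, system is stable.
Offered load a = λ/μ = cρ = 17.2/4.2 = 4.0952
P₀ = [ Σₙ₌₀^4 aⁿ/n! + a^5/(5!(1-ρ)) ]⁻¹
Σ = a^0/0! + a^1/1! + a^2/2! + a^3/3! + a^4/4! = 1.0000 + 4.0952 + 8.3855 + 11.4469 + 11.7194 = 36.6470
a^5/(5!(1-ρ)) = 1151.8496/(120 × 0.1809524) = 53.0457
P₀ = 1/(36.6470 + 53.0457) = 0.01115
Lq = P₀·a^5·ρ / (5!(1-ρ)²) = 0.011149 × 1151.8496 × 0.81905 / (120 × 0.032744) = 2.6769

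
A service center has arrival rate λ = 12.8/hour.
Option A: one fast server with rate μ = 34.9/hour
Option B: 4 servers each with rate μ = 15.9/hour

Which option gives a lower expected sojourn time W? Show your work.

Option A: single server μ = 34.9 (M/M/1)
  ρ_A = 12.8/34.9 = 0.3668
  W_A = 1/(μ-λ) = 1/(34.9-12.8) = 1/22.10 = 0.04525

Option B: 4 servers μ = 15.9 (M/M/4)
  ρ_B = λ/(cμ) = 12.8/(4×15.9) = 0.2013
  Offered load a = λ/μ = cρ = 12.8/15.9 = 0.8050
  P₀ = [ Σₙ₌₀^3 aⁿ/n! + a^4/(4!(1-ρ)) ]⁻¹
  Σ = a^0/0! + a^1/1! + a^2/2! + a^3/3! = 1.0000 + 0.80503 + 0.32404 + 0.086954 = 2.2160
  a^4/(4!(1-ρ)) = 0.4200/(24 × 0.7987) = 0.02191
  P₀ = 1/(2.2160 + 0.02191) = 0.4468
  Lq = P₀·a^4·ρ / (4!(1-ρ)²) = 0.4468 × 0.4200 × 0.2013 / (24 × 0.6380) = 0.002467
  Wq_B = Lq/λ = 0.0024668/12.8 = 0.00019272
  W_B = Wq_B + 1/μ = 0.00019272 + 0.062893 = 0.06309

Since W_A = 0.04525 < W_B = 0.06309, Option A (single fast server) has the shorter time in system.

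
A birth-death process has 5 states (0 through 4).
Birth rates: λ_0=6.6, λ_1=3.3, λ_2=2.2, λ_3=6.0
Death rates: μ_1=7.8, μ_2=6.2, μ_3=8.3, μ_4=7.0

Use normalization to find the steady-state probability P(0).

Ratios P(n)/P(0) = (λ₀···λₙ₋₁)/(μ₁···μₙ):
P(1)/P(0) = (6.6)/(7.8) = 0.84615
P(2)/P(0) = (6.6×3.3)/(7.8×6.2) = 0.45037
P(3)/P(0) = (6.6×3.3×2.2)/(7.8×6.2×8.3) = 0.11938
P(4)/P(0) = (6.6×3.3×2.2×6.0)/(7.8×6.2×8.3×7.0) = 0.10232

Normalization: ∑ P(n) = 1
P(0) × (1.0000 + 0.84615 + 0.45037 + 0.11938 + 0.10232) = 1
P(0) × 2.5182 = 1
P(0) = 1/2.5182 = 0.3971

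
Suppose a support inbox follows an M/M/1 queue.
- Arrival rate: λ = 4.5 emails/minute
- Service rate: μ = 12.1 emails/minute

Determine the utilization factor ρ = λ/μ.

Server utilization: ρ = λ/μ
ρ = 4.5/12.1 = 0.3719
The server is busy 37.19% of the time.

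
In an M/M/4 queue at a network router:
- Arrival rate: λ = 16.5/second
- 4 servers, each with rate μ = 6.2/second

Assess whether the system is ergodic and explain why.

Stability requires ρ = λ/(cμ) < 1
ρ = 16.5/(4 × 6.2) = 16.5/24.80 = 0.6653
Since 0.6653 < 1, the system is STABLE.
The servers are busy 66.53% of the time.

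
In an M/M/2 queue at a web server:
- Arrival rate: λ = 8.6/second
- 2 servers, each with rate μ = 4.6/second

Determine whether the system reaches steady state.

Stability requires ρ = λ/(cμ) < 1
ρ = 8.6/(2 × 4.6) = 8.6/9.20 = 0.9348
Since 0.9348 < 1, the system is STABLE.
The servers are busy 93.48% of the time.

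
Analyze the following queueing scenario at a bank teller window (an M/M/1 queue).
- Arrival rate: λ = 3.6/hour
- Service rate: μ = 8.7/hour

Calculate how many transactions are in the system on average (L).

ρ = λ/μ = 3.6/8.7 = 0.4138
For M/M/1: L = λ/(μ-λ)
L = 3.6/(8.7-3.6) = 3.6/5.10
L = 0.7059 transactions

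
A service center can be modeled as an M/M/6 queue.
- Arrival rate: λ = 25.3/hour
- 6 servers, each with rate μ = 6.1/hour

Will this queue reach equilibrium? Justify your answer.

Stability requires ρ = λ/(cμ) < 1
ρ = 25.3/(6 × 6.1) = 25.3/36.60 = 0.6913
Since 0.6913 < 1, the system is STABLE.
The servers are busy 69.13% of the time.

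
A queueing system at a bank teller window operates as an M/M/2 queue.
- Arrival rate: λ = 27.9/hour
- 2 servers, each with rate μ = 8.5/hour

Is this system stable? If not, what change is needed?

Stability requires ρ = λ/(cμ) < 1
ρ = 27.9/(2 × 8.5) = 27.9/17.00 = 1.6412
Since 1.6412 ≥ 1, the system is UNSTABLE.
Need c > λ/μ = 27.9/8.5 = 3.28.
Minimum servers needed: c = 4.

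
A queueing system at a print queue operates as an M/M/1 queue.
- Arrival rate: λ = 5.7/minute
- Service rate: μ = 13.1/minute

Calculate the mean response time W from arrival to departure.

First, compute utilization: ρ = λ/μ = 5.7/13.1 = 0.4351
For M/M/1: W = 1/(μ-λ)
W = 1/(13.1-5.7) = 1/7.40
W = 0.1351 minutes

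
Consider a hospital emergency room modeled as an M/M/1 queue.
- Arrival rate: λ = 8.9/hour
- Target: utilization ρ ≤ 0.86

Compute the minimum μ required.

ρ = λ/μ, so μ = λ/ρ
μ ≥ 8.9/0.86 = 10.3488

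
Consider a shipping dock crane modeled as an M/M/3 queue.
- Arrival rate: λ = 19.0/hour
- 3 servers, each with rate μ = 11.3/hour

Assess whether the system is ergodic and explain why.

Stability requires ρ = λ/(cμ) < 1
ρ = 19.0/(3 × 11.3) = 19.0/33.90 = 0.5605
Since 0.5605 < 1, the system is STABLE.
The servers are busy 56.05% of the time.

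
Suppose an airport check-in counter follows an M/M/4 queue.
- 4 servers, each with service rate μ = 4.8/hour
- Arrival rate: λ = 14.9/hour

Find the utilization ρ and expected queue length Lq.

Traffic intensity: ρ = λ/(cμ) = 14.9/(4×4.8) = 0.7760
Since ρ = 0.7760 < 1, system is stable.
Offered load a = λ/μ = cρ = 14.9/4.8 = 3.1042
P₀ = [ Σₙ₌₀^3 aⁿ/n! + a^4/(4!(1-ρ)) ]⁻¹
Σ = a^0/0! + a^1/1! + a^2/2! + a^3/3! = 1.0000 + 3.1042 + 4.8179 + 4.9852 = 13.9073
a^4/(4!(1-ρ)) = 92.849619/(24 × 0.22395833) = 17.2743
P₀ = 1/(13.9073 + 17.2743) = 0.03207
Lq = P₀·a^4·ρ / (4!(1-ρ)²) = 0.032070 × 92.8496 × 0.77604 / (24 × 0.050157) = 1.9196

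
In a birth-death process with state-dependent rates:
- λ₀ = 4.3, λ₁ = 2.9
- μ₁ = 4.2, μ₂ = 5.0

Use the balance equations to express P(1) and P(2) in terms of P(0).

Balance equations:
State 0: λ₀P₀ = μ₁P₁ → P₁ = (λ₀/μ₁)P₀ = (4.3/4.2)P₀ = 1.0238P₀
State 1: P₂ = (λ₀λ₁)/(μ₁μ₂)P₀ = (4.3×2.9)/(4.2×5.0)P₀ = 0.5938P₀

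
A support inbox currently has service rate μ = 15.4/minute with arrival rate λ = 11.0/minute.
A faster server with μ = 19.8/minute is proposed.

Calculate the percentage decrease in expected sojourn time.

System 1: ρ₁ = 11.0/15.4 = 0.7143, W₁ = 1/(15.4-11.0) = 0.22727
System 2: ρ₂ = 11.0/19.8 = 0.5556, W₂ = 1/(19.8-11.0) = 0.11364
Improvement: (W₁-W₂)/W₁ = (0.22727-0.11364)/0.22727 = 50.00%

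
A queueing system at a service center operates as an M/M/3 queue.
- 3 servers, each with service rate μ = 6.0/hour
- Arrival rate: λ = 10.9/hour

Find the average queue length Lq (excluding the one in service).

Traffic intensity: ρ = λ/(cμ) = 10.9/(3×6.0) = 0.6056
Since ρ = 0.6056 < 1, system is stable.
Offered load a = λ/μ = cρ = 10.9/6.0 = 1.8167
P₀ = [ Σₙ₌₀^2 aⁿ/n! + a^3/(3!(1-ρ)) ]⁻¹
Σ = a^0/0! + a^1/1! + a^2/2! = 1.0000 + 1.8167 + 1.6501 = 4.4668
a^3/(3!(1-ρ)) = 5.9955/(6 × 0.39444) = 2.5333
P₀ = 1/(4.4668 + 2.5333) = 0.1429
Lq = P₀·a^3·ρ / (3!(1-ρ)²) = 0.14285 × 5.9955 × 0.60556 / (6 × 0.15559) = 0.5556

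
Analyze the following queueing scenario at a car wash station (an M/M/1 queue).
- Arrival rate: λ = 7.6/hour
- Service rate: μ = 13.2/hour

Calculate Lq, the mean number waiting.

ρ = λ/μ = 7.6/13.2 = 0.5758
For M/M/1: Lq = λ²/(μ(μ-λ))
Lq = 57.76/(13.2 × 5.60)
Lq = 0.7814 cars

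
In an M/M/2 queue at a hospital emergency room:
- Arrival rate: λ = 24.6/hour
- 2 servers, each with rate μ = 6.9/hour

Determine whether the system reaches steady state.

Stability requires ρ = λ/(cμ) < 1
ρ = 24.6/(2 × 6.9) = 24.6/13.80 = 1.7826
Since 1.7826 ≥ 1, the system is UNSTABLE.
Need c > λ/μ = 24.6/6.9 = 3.57.
Minimum servers needed: c = 4.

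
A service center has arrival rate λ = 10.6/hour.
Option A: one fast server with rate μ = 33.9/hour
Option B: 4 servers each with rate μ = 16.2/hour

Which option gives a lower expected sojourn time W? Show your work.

Option A: single server μ = 33.9 (M/M/1)
  ρ_A = 10.6/33.9 = 0.3127
  W_A = 1/(μ-λ) = 1/(33.9-10.6) = 1/23.30 = 0.04292

Option B: 4 servers μ = 16.2 (M/M/4)
  ρ_B = λ/(cμ) = 10.6/(4×16.2) = 0.1636
  Offered load a = λ/μ = cρ = 10.6/16.2 = 0.6543
  P₀ = [ Σₙ₌₀^3 aⁿ/n! + a^4/(4!(1-ρ)) ]⁻¹
  Σ = a^0/0! + a^1/1! + a^2/2! + a^3/3! = 1.0000 + 0.6543 + 0.2141 + 0.04669 = 1.9151
  a^4/(4!(1-ρ)) = 0.1833/(24 × 0.8364) = 0.009131
  P₀ = 1/(1.9151 + 0.009131) = 0.5197
  Lq = P₀·a^4·ρ / (4!(1-ρ)²) = 0.51969 × 0.18330 × 0.16358 / (24 × 0.69960) = 0.0009281
  Wq_B = Lq/λ = 0.00092807/10.6 = 0.00008755
  W_B = Wq_B + 1/μ = 0.00008755 + 0.06173 = 0.06182

Since W_A = 0.04292 < W_B = 0.06182, Option A (single fast server) has the shorter time in system.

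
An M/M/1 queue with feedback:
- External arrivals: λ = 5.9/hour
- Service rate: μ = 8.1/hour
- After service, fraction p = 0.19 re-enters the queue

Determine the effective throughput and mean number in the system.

Effective arrival rate: λ_eff = λ/(1-p) = 5.9/(1-0.19) = 5.9/0.81 = 7.28395
ρ = λ_eff/μ = 7.28395/8.1 = 0.899253
L = ρ/(1-ρ) = 0.899253/(1-0.899253) = 8.9259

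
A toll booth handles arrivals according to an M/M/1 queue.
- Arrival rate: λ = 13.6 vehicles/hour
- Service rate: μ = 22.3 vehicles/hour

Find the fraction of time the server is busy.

Server utilization: ρ = λ/μ
ρ = 13.6/22.3 = 0.6099
The server is busy 60.99% of the time.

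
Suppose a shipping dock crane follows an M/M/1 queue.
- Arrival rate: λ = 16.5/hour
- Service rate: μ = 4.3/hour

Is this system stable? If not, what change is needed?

Stability requires ρ = λ/(cμ) < 1
ρ = 16.5/(1 × 4.3) = 16.5/4.30 = 3.8372
Since 3.8372 ≥ 1, the system is UNSTABLE.
Queue grows without bound. Need μ > λ = 16.5.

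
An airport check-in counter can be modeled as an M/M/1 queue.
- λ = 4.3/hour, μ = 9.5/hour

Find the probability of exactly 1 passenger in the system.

ρ = λ/μ = 4.3/9.5 = 0.4526
P(n) = (1-ρ)ρⁿ
P(1) = (1-0.4526) × 0.4526^1
P(1) = 0.5474 × 0.4526
P(1) = 0.2478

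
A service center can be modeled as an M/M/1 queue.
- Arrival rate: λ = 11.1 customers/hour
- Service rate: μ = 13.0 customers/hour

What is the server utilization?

Server utilization: ρ = λ/μ
ρ = 11.1/13.0 = 0.8538
The server is busy 85.38% of the time.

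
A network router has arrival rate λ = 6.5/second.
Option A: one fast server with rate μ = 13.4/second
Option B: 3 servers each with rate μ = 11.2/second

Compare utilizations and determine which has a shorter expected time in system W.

Option A: single server μ = 13.4 (M/M/1)
  ρ_A = 6.5/13.4 = 0.4851
  W_A = 1/(μ-λ) = 1/(13.4-6.5) = 1/6.90 = 0.1449

Option B: 3 servers μ = 11.2 (M/M/3)
  ρ_B = λ/(cμ) = 6.5/(3×11.2) = 0.1935
  Offered load a = λ/μ = cρ = 6.5/11.2 = 0.5804
  P₀ = [ Σₙ₌₀^2 aⁿ/n! + a^3/(3!(1-ρ)) ]⁻¹
  Σ = a^0/0! + a^1/1! + a^2/2! = 1.0000 + 0.5804 + 0.1684 = 1.7488
  a^3/(3!(1-ρ)) = 0.19547/(6 × 0.80655) = 0.04039
  P₀ = 1/(1.7488 + 0.04039) = 0.5589
  Lq = P₀·a^3·ρ / (3!(1-ρ)²) = 0.55892 × 0.19547 × 0.19345 / (6 × 0.65052) = 0.005415
  Wq_B = Lq/λ = 0.005415/6.5 = 0.0008331
  W_B = Wq_B + 1/μ = 0.0008331 + 0.08929 = 0.09012

Since W_B = 0.09012 < W_A = 0.1449, Option B (multiple servers) has the shorter time in system.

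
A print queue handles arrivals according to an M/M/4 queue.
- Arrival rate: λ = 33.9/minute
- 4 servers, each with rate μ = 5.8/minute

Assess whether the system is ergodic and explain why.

Stability requires ρ = λ/(cμ) < 1
ρ = 33.9/(4 × 5.8) = 33.9/23.20 = 1.4612
Since 1.4612 ≥ 1, the system is UNSTABLE.
Need c > λ/μ = 33.9/5.8 = 5.84.
Minimum servers needed: c = 6.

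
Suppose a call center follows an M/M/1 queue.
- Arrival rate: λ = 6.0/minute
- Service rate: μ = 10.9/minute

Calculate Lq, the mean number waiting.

ρ = λ/μ = 6.0/10.9 = 0.5505
For M/M/1: Lq = λ²/(μ(μ-λ))
Lq = 36.00/(10.9 × 4.90)
Lq = 0.6740 calls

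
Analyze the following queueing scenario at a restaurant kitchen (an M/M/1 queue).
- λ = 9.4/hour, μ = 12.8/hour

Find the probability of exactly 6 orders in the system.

ρ = λ/μ = 9.4/12.8 = 0.7344
P(n) = (1-ρ)ρⁿ
P(6) = (1-0.7344) × 0.7344^6
P(6) = 0.2656 × 0.1569
P(6) = 0.04167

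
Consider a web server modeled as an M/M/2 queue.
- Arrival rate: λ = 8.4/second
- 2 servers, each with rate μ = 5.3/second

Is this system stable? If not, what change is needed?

Stability requires ρ = λ/(cμ) < 1
ρ = 8.4/(2 × 5.3) = 8.4/10.60 = 0.7925
Since 0.7925 < 1, the system is STABLE.
The servers are busy 79.25% of the time.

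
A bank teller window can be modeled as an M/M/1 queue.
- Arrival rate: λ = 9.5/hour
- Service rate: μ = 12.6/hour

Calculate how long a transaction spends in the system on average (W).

First, compute utilization: ρ = λ/μ = 9.5/12.6 = 0.7540
For M/M/1: W = 1/(μ-λ)
W = 1/(12.6-9.5) = 1/3.10
W = 0.3226 hours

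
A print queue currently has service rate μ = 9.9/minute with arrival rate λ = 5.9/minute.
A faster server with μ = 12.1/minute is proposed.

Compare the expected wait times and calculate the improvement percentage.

System 1: ρ₁ = 5.9/9.9 = 0.5960, W₁ = 1/(9.9-5.9) = 0.2500
System 2: ρ₂ = 5.9/12.1 = 0.4876, W₂ = 1/(12.1-5.9) = 0.1613
Improvement: (W₁-W₂)/W₁ = (0.2500-0.1613)/0.2500 = 35.48%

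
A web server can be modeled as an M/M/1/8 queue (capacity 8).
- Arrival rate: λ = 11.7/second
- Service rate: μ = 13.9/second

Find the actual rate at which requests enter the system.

ρ = λ/μ = 11.7/13.9 = 0.84173
P₀ = (1-ρ)/(1-ρ^(K+1)) = (1-0.84173)/(1-0.84173^9) = 0.1583/0.7879 = 0.2009
P_K = P₀×ρ^K = 0.20088 × 0.84173^8 = 0.20088 × 0.25199 = 0.05062
λ_eff = λ(1-P_K) = 11.7 × (1 - 0.050618) = 11.7 × 0.949382 = 11.1078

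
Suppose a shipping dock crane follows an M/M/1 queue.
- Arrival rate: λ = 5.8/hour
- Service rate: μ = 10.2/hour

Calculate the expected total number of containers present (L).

ρ = λ/μ = 5.8/10.2 = 0.5686
For M/M/1: L = λ/(μ-λ)
L = 5.8/(10.2-5.8) = 5.8/4.40
L = 1.3182 containers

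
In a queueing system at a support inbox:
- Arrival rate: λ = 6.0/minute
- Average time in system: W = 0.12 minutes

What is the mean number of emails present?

Little's Law: L = λW
L = 6.0 × 0.12 = 0.7200 emails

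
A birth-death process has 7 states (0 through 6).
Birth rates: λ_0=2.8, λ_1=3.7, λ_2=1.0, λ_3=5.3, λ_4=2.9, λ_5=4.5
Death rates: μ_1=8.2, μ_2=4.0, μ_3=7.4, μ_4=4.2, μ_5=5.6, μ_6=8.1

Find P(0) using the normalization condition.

Ratios P(n)/P(0) = (λ₀···λₙ₋₁)/(μ₁···μₙ):
P(1)/P(0) = (2.8)/(8.2) = 0.3415
P(2)/P(0) = (2.8×3.7)/(8.2×4.0) = 0.3159
P(3)/P(0) = (2.8×3.7×1.0)/(8.2×4.0×7.4) = 0.04268
P(4)/P(0) = (2.8×3.7×1.0×5.3)/(8.2×4.0×7.4×4.2) = 0.05386
P(5)/P(0) = (2.8×3.7×1.0×5.3×2.9)/(8.2×4.0×7.4×4.2×5.6) = 0.02789
P(6)/P(0) = (2.8×3.7×1.0×5.3×2.9×4.5)/(8.2×4.0×7.4×4.2×5.6×8.1) = 0.01550

Normalization: ∑ P(n) = 1
P(0) × (1.0000 + 0.3415 + 0.3159 + 0.04268 + 0.05386 + 0.02789 + 0.01550) = 1
P(0) × 1.7973 = 1
P(0) = 1/1.7973 = 0.5564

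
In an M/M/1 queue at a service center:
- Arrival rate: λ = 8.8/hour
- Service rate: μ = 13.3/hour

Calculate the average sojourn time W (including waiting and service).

First, compute utilization: ρ = λ/μ = 8.8/13.3 = 0.6617
For M/M/1: W = 1/(μ-λ)
W = 1/(13.3-8.8) = 1/4.50
W = 0.2222 hours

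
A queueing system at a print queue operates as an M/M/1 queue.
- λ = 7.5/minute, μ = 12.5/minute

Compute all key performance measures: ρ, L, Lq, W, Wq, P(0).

Step 1: ρ = λ/μ = 7.5/12.5 = 0.6000
Step 2: L = λ/(μ-λ) = 7.5/5.00 = 1.5000
Step 3: Lq = λ²/(μ(μ-λ)) = 56.25/(12.5×5.00) = 0.9000
Step 4: W = 1/(μ-λ) = 1/5.00 = 0.2000
Step 5: Wq = λ/(μ(μ-λ)) = 7.5/(12.5×5.00) = 0.1200
Step 6: P(0) = 1-ρ = 0.4000
Verify: L = λW = 7.5×0.2000 = 1.5000 ✔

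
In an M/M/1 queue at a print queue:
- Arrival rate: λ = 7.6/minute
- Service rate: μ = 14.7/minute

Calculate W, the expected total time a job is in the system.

First, compute utilization: ρ = λ/μ = 7.6/14.7 = 0.5170
For M/M/1: W = 1/(μ-λ)
W = 1/(14.7-7.6) = 1/7.10
W = 0.1408 minutes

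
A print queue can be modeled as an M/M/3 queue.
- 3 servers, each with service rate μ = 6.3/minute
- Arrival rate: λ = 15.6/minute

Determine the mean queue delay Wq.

Traffic intensity: ρ = λ/(cμ) = 15.6/(3×6.3) = 0.8254
Since ρ = 0.8254 < 1, system is stable.
Offered load a = λ/μ = cρ = 15.6/6.3 = 2.4762
P₀ = [ Σₙ₌₀^2 aⁿ/n! + a^3/(3!(1-ρ)) ]⁻¹
Σ = a^0/0! + a^1/1! + a^2/2! = 1.0000 + 2.4762 + 3.0658 = 6.5420
a^3/(3!(1-ρ)) = 15.1828/(6 × 0.174603) = 14.4927
P₀ = 1/(6.5420 + 14.4927) = 0.04754
Lq = P₀·a^3·ρ / (3!(1-ρ)²) = 0.047541 × 15.1828 × 0.82540 / (6 × 0.030486) = 3.2571
Wq = Lq/λ = 3.2571/15.6 = 0.2088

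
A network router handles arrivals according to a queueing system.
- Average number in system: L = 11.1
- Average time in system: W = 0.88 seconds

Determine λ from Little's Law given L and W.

Little's Law: L = λW, so λ = L/W
λ = 11.1/0.88 = 12.6136 packets/second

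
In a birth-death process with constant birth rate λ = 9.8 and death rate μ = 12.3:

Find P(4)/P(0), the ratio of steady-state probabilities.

For constant rates: P(n)/P(0) = (λ/μ)^n
P(4)/P(0) = (9.8/12.3)^4 = 0.79675^4 = 0.4030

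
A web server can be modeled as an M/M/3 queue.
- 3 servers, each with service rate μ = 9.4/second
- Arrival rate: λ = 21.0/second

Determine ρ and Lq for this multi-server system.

Traffic intensity: ρ = λ/(cμ) = 21.0/(3×9.4) = 0.7447
Since ρ = 0.7447 < 1, system is stable.
Offered load a = λ/μ = cρ = 21.0/9.4 = 2.2340
P₀ = [ Σₙ₌₀^2 aⁿ/n! + a^3/(3!(1-ρ)) ]⁻¹
Σ = a^0/0! + a^1/1! + a^2/2! = 1.0000 + 2.2340 + 2.4955 = 5.7295
a^3/(3!(1-ρ)) = 11.1500/(6 × 0.255319) = 7.2785
P₀ = 1/(5.7295 + 7.2785) = 0.07688
Lq = P₀·a^3·ρ / (3!(1-ρ)²) = 0.076876 × 11.1500 × 0.74468 / (6 × 0.065188) = 1.6320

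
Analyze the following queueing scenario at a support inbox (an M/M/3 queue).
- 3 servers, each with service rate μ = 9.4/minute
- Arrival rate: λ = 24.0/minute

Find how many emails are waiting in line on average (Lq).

Traffic intensity: ρ = λ/(cμ) = 24.0/(3×9.4) = 0.8511
Since ρ = 0.8511 < 1, system is stable.
Offered load a = λ/μ = cρ = 24.0/9.4 = 2.5532
P₀ = [ Σₙ₌₀^2 aⁿ/n! + a^3/(3!(1-ρ)) ]⁻¹
Σ = a^0/0! + a^1/1! + a^2/2! = 1.0000 + 2.5532 + 3.2594 = 6.8126
a^3/(3!(1-ρ)) = 16.6437/(6 × 0.148936) = 18.6251
P₀ = 1/(6.8126 + 18.6251) = 0.03931
Lq = P₀·a^3·ρ / (3!(1-ρ)²) = 0.039312 × 16.6437 × 0.85106 / (6 × 0.022182) = 4.1839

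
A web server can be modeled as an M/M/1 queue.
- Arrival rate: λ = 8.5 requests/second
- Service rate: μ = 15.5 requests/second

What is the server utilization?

Server utilization: ρ = λ/μ
ρ = 8.5/15.5 = 0.5484
The server is busy 54.84% of the time.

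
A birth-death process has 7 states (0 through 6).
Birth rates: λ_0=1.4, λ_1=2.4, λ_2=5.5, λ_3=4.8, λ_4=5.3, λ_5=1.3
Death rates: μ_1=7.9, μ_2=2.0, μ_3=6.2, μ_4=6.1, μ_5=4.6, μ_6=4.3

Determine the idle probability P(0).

Ratios P(n)/P(0) = (λ₀···λₙ₋₁)/(μ₁···μₙ):
P(1)/P(0) = (1.4)/(7.9) = 0.17722
P(2)/P(0) = (1.4×2.4)/(7.9×2.0) = 0.21266
P(3)/P(0) = (1.4×2.4×5.5)/(7.9×2.0×6.2) = 0.18865
P(4)/P(0) = (1.4×2.4×5.5×4.8)/(7.9×2.0×6.2×6.1) = 0.14844
P(5)/P(0) = (1.4×2.4×5.5×4.8×5.3)/(7.9×2.0×6.2×6.1×4.6) = 0.17103
P(6)/P(0) = (1.4×2.4×5.5×4.8×5.3×1.3)/(7.9×2.0×6.2×6.1×4.6×4.3) = 0.051708

Normalization: ∑ P(n) = 1
P(0) × (1.0000 + 0.17722 + 0.21266 + 0.18865 + 0.14844 + 0.17103 + 0.051708) = 1
P(0) × 1.9497 = 1
P(0) = 1/1.9497 = 0.5129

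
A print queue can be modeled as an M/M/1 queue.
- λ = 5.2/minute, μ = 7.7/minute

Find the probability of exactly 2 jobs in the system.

ρ = λ/μ = 5.2/7.7 = 0.6753
P(n) = (1-ρ)ρⁿ
P(2) = (1-0.6753) × 0.6753^2
P(2) = 0.3247 × 0.4560
P(2) = 0.1481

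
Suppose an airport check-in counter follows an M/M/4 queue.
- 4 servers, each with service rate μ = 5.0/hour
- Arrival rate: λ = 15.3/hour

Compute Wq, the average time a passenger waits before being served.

Traffic intensity: ρ = λ/(cμ) = 15.3/(4×5.0) = 0.7650
Since ρ = 0.7650 < 1, system is stable.
Offered load a = λ/μ = cρ = 15.3/5.0 = 3.0600
P₀ = [ Σₙ₌₀^3 aⁿ/n! + a^4/(4!(1-ρ)) ]⁻¹
Σ = a^0/0! + a^1/1! + a^2/2! + a^3/3! = 1.0000 + 3.0600 + 4.6818 + 4.7754 = 13.5172
a^4/(4!(1-ρ)) = 87.6770/(24 × 0.2350) = 15.5456
P₀ = 1/(13.5172 + 15.5456) = 0.03441
Lq = P₀·a^4·ρ / (4!(1-ρ)²) = 0.0344082 × 87.6770 × 0.765000 / (24 × 0.0552250) = 1.7413
Wq = Lq/λ = 1.7413/15.3 = 0.1138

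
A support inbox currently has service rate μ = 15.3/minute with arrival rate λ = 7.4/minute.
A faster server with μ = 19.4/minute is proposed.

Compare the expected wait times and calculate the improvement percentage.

System 1: ρ₁ = 7.4/15.3 = 0.4837, W₁ = 1/(15.3-7.4) = 0.12658
System 2: ρ₂ = 7.4/19.4 = 0.3814, W₂ = 1/(19.4-7.4) = 0.083333
Improvement: (W₁-W₂)/W₁ = (0.12658-0.083333)/0.12658 = 34.17%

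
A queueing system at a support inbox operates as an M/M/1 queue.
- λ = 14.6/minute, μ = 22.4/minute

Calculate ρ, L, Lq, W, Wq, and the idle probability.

Step 1: ρ = λ/μ = 14.6/22.4 = 0.6518
Step 2: L = λ/(μ-λ) = 14.6/7.80 = 1.8718
Step 3: Lq = λ²/(μ(μ-λ)) = 213.16/(22.4×7.80) = 1.2200
Step 4: W = 1/(μ-λ) = 1/7.80 = 0.128205
Step 5: Wq = λ/(μ(μ-λ)) = 14.6/(22.4×7.80) = 0.08356
Step 6: P(0) = 1-ρ = 0.3482
Verify: L = λW = 14.6×0.128205 = 1.8718 ✔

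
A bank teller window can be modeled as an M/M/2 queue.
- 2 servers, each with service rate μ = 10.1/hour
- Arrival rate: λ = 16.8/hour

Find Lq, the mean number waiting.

Traffic intensity: ρ = λ/(cμ) = 16.8/(2×10.1) = 0.8317
Since ρ = 0.8317 < 1, system is stable.
Offered load a = λ/μ = cρ = 16.8/10.1 = 1.6634
P₀ = [ Σₙ₌₀^1 aⁿ/n! + a^2/(2!(1-ρ)) ]⁻¹
Σ = a^0/0! + a^1/1! = 1.0000 + 1.6634 = 2.6634
a^2/(2!(1-ρ)) = 2.76679/(2 × 0.168317) = 8.2190
P₀ = 1/(2.6634 + 8.2190) = 0.09189
Lq = P₀·a^2·ρ / (2!(1-ρ)²) = 0.0918919 × 2.76679 × 0.831683 / (2 × 0.0283306) = 3.7319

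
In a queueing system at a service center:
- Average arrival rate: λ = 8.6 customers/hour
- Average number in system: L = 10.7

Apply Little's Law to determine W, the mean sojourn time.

Little's Law: L = λW, so W = L/λ
W = 10.7/8.6 = 1.2442 hours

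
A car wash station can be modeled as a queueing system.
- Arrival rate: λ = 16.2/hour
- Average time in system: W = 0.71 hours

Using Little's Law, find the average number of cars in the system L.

Little's Law: L = λW
L = 16.2 × 0.71 = 11.5020 cars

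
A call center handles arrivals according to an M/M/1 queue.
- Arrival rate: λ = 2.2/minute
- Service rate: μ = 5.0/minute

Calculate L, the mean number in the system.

ρ = λ/μ = 2.2/5.0 = 0.4400
For M/M/1: L = λ/(μ-λ)
L = 2.2/(5.0-2.2) = 2.2/2.80
L = 0.7857 calls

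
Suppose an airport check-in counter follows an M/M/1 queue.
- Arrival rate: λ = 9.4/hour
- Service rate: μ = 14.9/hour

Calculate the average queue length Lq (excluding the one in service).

ρ = λ/μ = 9.4/14.9 = 0.6309
For M/M/1: Lq = λ²/(μ(μ-λ))
Lq = 88.36/(14.9 × 5.50)
Lq = 1.0782 passengers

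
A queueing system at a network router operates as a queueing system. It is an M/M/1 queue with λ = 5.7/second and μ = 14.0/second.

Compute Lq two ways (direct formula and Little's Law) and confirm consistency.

Method 1 (direct): Lq = λ²/(μ(μ-λ)) = 32.49/(14.0 × 8.30) = 0.2796

Method 2 (Little's Law):
W = 1/(μ-λ) = 1/8.30 = 0.12048
Wq = W - 1/μ = 0.12048 - 0.071429 = 0.04905
Lq = λWq = 5.7 × 0.04905 = 0.2796 ✔ (matches Method 1)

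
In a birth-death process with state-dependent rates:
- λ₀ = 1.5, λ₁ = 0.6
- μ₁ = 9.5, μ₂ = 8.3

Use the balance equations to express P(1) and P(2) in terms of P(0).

Balance equations:
State 0: λ₀P₀ = μ₁P₁ → P₁ = (λ₀/μ₁)P₀ = (1.5/9.5)P₀ = 0.1579P₀
State 1: P₂ = (λ₀λ₁)/(μ₁μ₂)P₀ = (1.5×0.6)/(9.5×8.3)P₀ = 0.01141P₀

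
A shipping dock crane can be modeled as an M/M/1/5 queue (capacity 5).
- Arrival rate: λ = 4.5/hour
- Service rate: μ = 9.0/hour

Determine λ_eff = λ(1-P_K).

ρ = λ/μ = 4.5/9.0 = 0.5000
P₀ = (1-ρ)/(1-ρ^(K+1)) = (1-0.5000)/(1-0.5000^6) = 0.5000/0.9844 = 0.5079
P_K = P₀×ρ^K = 0.5079 × 0.5000^5 = 0.5079 × 0.03125 = 0.01587
λ_eff = λ(1-P_K) = 4.5 × (1 - 0.01587) = 4.5 × 0.98413 = 4.4286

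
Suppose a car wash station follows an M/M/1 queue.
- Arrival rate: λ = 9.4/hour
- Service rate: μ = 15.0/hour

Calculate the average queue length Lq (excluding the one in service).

ρ = λ/μ = 9.4/15.0 = 0.6267
For M/M/1: Lq = λ²/(μ(μ-λ))
Lq = 88.36/(15.0 × 5.60)
Lq = 1.0519 cars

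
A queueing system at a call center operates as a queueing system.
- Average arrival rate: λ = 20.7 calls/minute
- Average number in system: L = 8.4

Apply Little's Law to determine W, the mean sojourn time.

Little's Law: L = λW, so W = L/λ
W = 8.4/20.7 = 0.4058 minutes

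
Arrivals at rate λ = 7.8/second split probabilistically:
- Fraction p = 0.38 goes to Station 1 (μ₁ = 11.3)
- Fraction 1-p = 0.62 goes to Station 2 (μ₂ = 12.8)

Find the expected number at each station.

Effective rates: λ₁ = 7.8×0.38 = 2.964, λ₂ = 7.8×0.62 = 4.836
Station 1: ρ₁ = 2.964/11.3 = 0.2623, L₁ = ρ₁/(1-ρ₁) = 0.2623/(1-0.2623) = 0.3556
Station 2: ρ₂ = 4.836/12.8 = 0.3778, L₂ = ρ₂/(1-ρ₂) = 0.3778/(1-0.3778) = 0.6072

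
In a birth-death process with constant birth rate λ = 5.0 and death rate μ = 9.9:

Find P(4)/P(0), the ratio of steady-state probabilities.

For constant rates: P(n)/P(0) = (λ/μ)^n
P(4)/P(0) = (5.0/9.9)^4 = 0.50505^4 = 0.06506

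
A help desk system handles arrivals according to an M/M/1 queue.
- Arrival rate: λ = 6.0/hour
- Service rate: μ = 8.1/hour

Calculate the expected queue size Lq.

ρ = λ/μ = 6.0/8.1 = 0.7407
For M/M/1: Lq = λ²/(μ(μ-λ))
Lq = 36.00/(8.1 × 2.10)
Lq = 2.1164 tickets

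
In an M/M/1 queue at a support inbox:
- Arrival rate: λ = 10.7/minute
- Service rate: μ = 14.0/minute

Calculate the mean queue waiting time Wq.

First, compute utilization: ρ = λ/μ = 10.7/14.0 = 0.7643
For M/M/1: Wq = λ/(μ(μ-λ))
Wq = 10.7/(14.0 × (14.0-10.7))
Wq = 10.7/(14.0 × 3.30)
Wq = 0.2316 minutes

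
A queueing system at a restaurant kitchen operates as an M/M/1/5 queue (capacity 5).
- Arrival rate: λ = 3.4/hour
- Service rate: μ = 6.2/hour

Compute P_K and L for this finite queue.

ρ = λ/μ = 3.4/6.2 = 0.54839
P₀ = (1-ρ)/(1-ρ^(K+1)) = (1-0.54839)/(1-0.54839^6) = 0.4516/0.9728 = 0.4642
P_K = P₀×ρ^K = 0.4642 × 0.54839^5 = 0.4642 × 0.04960 = 0.02302
Blocking probability P_5 = 0.02302 (2.30%)
L = ρ[1 - (K+1)ρ^K + Kρ^(K+1)] / [(1-ρ)(1-ρ^(K+1))]
L = 0.54839 × (1 - 6×0.04960 + 5×0.02720) / ((1 - 0.54839) × (1 - 0.02720)) = 1.0465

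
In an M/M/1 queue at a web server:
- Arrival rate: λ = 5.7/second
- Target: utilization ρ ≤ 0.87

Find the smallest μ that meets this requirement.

ρ = λ/μ, so μ = λ/ρ
μ ≥ 5.7/0.87 = 6.5517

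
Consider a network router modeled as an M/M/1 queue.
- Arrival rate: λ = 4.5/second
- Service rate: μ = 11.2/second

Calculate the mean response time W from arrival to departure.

First, compute utilization: ρ = λ/μ = 4.5/11.2 = 0.4018
For M/M/1: W = 1/(μ-λ)
W = 1/(11.2-4.5) = 1/6.70
W = 0.1493 seconds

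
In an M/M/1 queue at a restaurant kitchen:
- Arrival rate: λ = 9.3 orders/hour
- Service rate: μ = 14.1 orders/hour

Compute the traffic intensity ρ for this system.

Server utilization: ρ = λ/μ
ρ = 9.3/14.1 = 0.6596
The server is busy 65.96% of the time.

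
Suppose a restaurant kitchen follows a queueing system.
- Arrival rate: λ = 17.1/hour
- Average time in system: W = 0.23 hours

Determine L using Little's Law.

Little's Law: L = λW
L = 17.1 × 0.23 = 3.9330 orders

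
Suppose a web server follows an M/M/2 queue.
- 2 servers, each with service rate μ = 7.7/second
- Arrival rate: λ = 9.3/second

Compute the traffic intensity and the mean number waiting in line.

Traffic intensity: ρ = λ/(cμ) = 9.3/(2×7.7) = 0.6039
Since ρ = 0.6039 < 1, system is stable.
Offered load a = λ/μ = cρ = 9.3/7.7 = 1.2078
P₀ = [ Σₙ₌₀^1 aⁿ/n! + a^2/(2!(1-ρ)) ]⁻¹
Σ = a^0/0! + a^1/1! = 1.0000 + 1.2078 = 2.2078
a^2/(2!(1-ρ)) = 1.45876/(2 × 0.396104) = 1.8414
P₀ = 1/(2.2078 + 1.8414) = 0.2470
Lq = P₀·a^2·ρ / (2!(1-ρ)²) = 0.24696 × 1.4588 × 0.60390 / (2 × 0.15690) = 0.6933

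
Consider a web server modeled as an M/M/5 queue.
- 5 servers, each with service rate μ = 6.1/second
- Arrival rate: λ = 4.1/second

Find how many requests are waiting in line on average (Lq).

Traffic intensity: ρ = λ/(cμ) = 4.1/(5×6.1) = 0.1344
Since ρ = 0.1344 < 1, system is stable.
Offered load a = λ/μ = cρ = 4.1/6.1 = 0.6721
P₀ = [ Σₙ₌₀^4 aⁿ/n! + a^5/(5!(1-ρ)) ]⁻¹
Σ = a^0/0! + a^1/1! + a^2/2! + a^3/3! + a^4/4! = 1.0000 + 0.6721 + 0.2259 + 0.05061 + 0.008504 = 1.9571
a^5/(5!(1-ρ)) = 0.1372/(120 × 0.8656) = 0.001321
P₀ = 1/(1.9571 + 0.001321) = 0.5106
Lq = P₀·a^5·ρ / (5!(1-ρ)²) = 0.5106 × 0.1372 × 0.1344 / (120 × 0.7492) = 0.0001047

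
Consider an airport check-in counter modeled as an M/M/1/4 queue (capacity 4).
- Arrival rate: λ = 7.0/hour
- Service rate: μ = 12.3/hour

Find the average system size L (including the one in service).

ρ = λ/μ = 7.0/12.3 = 0.5691
P₀ = (1-ρ)/(1-ρ^(K+1)) = (1-0.5691)/(1-0.5691^5) = 0.4309/0.9403 = 0.4583
P_K = P₀×ρ^K = 0.45826 × 0.5691^4 = 0.45826 × 0.10489 = 0.04807
L = ρ[1 - (K+1)ρ^K + Kρ^(K+1)] / [(1-ρ)(1-ρ^(K+1))]
L = 0.5691 × (1 - 5×0.1049 + 4×0.05970) / ((1 - 0.5691) × (1 - 0.05970)) = 1.0033 passengers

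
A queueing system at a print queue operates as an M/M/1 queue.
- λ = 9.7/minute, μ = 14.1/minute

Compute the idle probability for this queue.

ρ = λ/μ = 9.7/14.1 = 0.6879
P(0) = 1 - ρ = 1 - 0.6879 = 0.3121
The server is idle 31.21% of the time.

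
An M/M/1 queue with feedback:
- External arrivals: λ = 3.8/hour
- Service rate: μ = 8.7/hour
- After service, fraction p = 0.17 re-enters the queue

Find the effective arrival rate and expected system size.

Effective arrival rate: λ_eff = λ/(1-p) = 3.8/(1-0.17) = 3.8/0.83 = 4.5783
ρ = λ_eff/μ = 4.5783/8.7 = 0.52624
L = ρ/(1-ρ) = 0.52624/(1-0.52624) = 1.1108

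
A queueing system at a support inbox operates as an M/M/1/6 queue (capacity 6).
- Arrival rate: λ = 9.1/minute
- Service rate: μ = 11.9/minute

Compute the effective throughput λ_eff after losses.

ρ = λ/μ = 9.1/11.9 = 0.76471
P₀ = (1-ρ)/(1-ρ^(K+1)) = (1-0.76471)/(1-0.76471^7) = 0.2353/0.8471 = 0.2778
P_K = P₀×ρ^K = 0.27777 × 0.76471^6 = 0.27777 × 0.19998 = 0.05555
λ_eff = λ(1-P_K) = 9.1 × (1 - 0.05555) = 9.1 × 0.94445 = 8.5945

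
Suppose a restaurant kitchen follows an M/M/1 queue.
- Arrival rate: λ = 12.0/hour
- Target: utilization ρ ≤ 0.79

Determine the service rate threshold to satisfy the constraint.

ρ = λ/μ, so μ = λ/ρ
μ ≥ 12.0/0.79 = 15.1899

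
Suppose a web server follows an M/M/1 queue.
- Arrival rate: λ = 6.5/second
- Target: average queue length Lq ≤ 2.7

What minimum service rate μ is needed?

For M/M/1: Lq = λ²/(μ(μ-λ))
Need Lq ≤ 2.7, i.e. μ(μ-λ) ≥ λ²/2.7
μ² - 6.5μ - 42.25/2.7 ≥ 0  →  μ² - 6.5μ - 15.64815 ≥ 0
Quadratic formula (positive root): μ = [λ + √(λ² + 4×15.64815)]/2
Discriminant: 42.25 + 4×15.64815 = 104.8426, √104.8426 = 10.23927
μ ≥ (6.5 + 10.23927)/2 = 8.3696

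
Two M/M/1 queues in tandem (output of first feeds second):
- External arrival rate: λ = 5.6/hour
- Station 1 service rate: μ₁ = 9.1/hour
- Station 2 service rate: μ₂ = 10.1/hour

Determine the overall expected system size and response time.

By Jackson's theorem, each station behaves as independent M/M/1.
Station 1: ρ₁ = 5.6/9.1 = 0.6154, L₁ = ρ₁/(1-ρ₁) = λ/(μ₁-λ) = 5.6/3.50 = 1.6000
Station 2: ρ₂ = 5.6/10.1 = 0.5545, L₂ = ρ₂/(1-ρ₂) = λ/(μ₂-λ) = 5.6/4.50 = 1.2444
Total: L = L₁ + L₂ = 1.6000 + 1.2444 = 2.8444
W = L/λ = 2.8444/5.6 = 0.5079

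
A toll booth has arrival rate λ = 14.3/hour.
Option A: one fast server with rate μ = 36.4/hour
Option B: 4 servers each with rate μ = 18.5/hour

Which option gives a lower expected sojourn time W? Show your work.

Option A: single server μ = 36.4 (M/M/1)
  ρ_A = 14.3/36.4 = 0.3929
  W_A = 1/(μ-λ) = 1/(36.4-14.3) = 1/22.10 = 0.04525

Option B: 4 servers μ = 18.5 (M/M/4)
  ρ_B = λ/(cμ) = 14.3/(4×18.5) = 0.1932
  Offered load a = λ/μ = cρ = 14.3/18.5 = 0.7730
  P₀ = [ Σₙ₌₀^3 aⁿ/n! + a^4/(4!(1-ρ)) ]⁻¹
  Σ = a^0/0! + a^1/1! + a^2/2! + a^3/3! = 1.0000 + 0.7730 + 0.2987 + 0.07697 = 2.1487
  a^4/(4!(1-ρ)) = 0.3570/(24 × 0.8068) = 0.01844
  P₀ = 1/(2.1487 + 0.01844) = 0.4614
  Lq = P₀·a^4·ρ / (4!(1-ρ)²) = 0.46144 × 0.35699 × 0.19324 / (24 × 0.65086) = 0.002038
  Wq_B = Lq/λ = 0.0020379/14.3 = 0.00014251
  W_B = Wq_B + 1/μ = 0.00014251 + 0.054054 = 0.05420

Since W_A = 0.04525 < W_B = 0.05420, Option A (single fast server) has the shorter time in system.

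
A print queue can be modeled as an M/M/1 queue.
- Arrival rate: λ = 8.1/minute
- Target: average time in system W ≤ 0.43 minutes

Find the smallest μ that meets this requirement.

For M/M/1: W = 1/(μ-λ)
Need W ≤ 0.43, so 1/(μ-λ) ≤ 0.43
μ - λ ≥ 1/0.43 = 2.3256
μ ≥ 8.1 + 2.3256 = 10.4256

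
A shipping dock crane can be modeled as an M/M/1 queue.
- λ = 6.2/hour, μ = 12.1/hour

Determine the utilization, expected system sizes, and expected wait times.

Step 1: ρ = λ/μ = 6.2/12.1 = 0.5124
Step 2: L = λ/(μ-λ) = 6.2/5.90 = 1.0508
Step 3: Lq = λ²/(μ(μ-λ)) = 38.44/(12.1×5.90) = 0.5385
Step 4: W = 1/(μ-λ) = 1/5.90 = 0.16949
Step 5: Wq = λ/(μ(μ-λ)) = 6.2/(12.1×5.90) = 0.08685
Step 6: P(0) = 1-ρ = 0.4876
Verify: L = λW = 6.2×0.16949 = 1.0508 ✔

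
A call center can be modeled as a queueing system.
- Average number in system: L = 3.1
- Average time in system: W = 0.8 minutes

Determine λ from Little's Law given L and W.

Little's Law: L = λW, so λ = L/W
λ = 3.1/0.8 = 3.8750 calls/minute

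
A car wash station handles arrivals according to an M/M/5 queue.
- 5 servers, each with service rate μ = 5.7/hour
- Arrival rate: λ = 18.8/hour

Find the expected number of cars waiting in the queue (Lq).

Traffic intensity: ρ = λ/(cμ) = 18.8/(5×5.7) = 0.6596
Since ρ = 0.6596 < 1, system is stable.
Offered load a = λ/μ = cρ = 18.8/5.7 = 3.2982
P₀ = [ Σₙ₌₀^4 aⁿ/n! + a^5/(5!(1-ρ)) ]⁻¹
Σ = a^0/0! + a^1/1! + a^2/2! + a^3/3! + a^4/4! = 1.0000 + 3.2982 + 5.4392 + 5.9800 + 4.9308 = 20.6482
a^5/(5!(1-ρ)) = 390.3148/(120 × 0.34035) = 9.5567
P₀ = 1/(20.6482 + 9.5567) = 0.03311
Lq = P₀·a^5·ρ / (5!(1-ρ)²) = 0.033107 × 390.3148 × 0.65965 / (120 × 0.11584) = 0.6132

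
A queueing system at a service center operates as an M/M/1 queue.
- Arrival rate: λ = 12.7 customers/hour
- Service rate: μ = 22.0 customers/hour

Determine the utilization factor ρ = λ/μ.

Server utilization: ρ = λ/μ
ρ = 12.7/22.0 = 0.5773
The server is busy 57.73% of the time.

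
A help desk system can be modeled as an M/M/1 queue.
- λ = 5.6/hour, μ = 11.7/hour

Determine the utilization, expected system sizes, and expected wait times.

Step 1: ρ = λ/μ = 5.6/11.7 = 0.4786
Step 2: L = λ/(μ-λ) = 5.6/6.10 = 0.9180
Step 3: Lq = λ²/(μ(μ-λ)) = 31.36/(11.7×6.10) = 0.4394
Step 4: W = 1/(μ-λ) = 1/6.10 = 0.16393
Step 5: Wq = λ/(μ(μ-λ)) = 5.6/(11.7×6.10) = 0.07846
Step 6: P(0) = 1-ρ = 0.5214
Verify: L = λW = 5.6×0.16393 = 0.9180 ✔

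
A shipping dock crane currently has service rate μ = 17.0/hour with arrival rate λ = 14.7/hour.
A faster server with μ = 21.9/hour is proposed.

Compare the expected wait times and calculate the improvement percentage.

System 1: ρ₁ = 14.7/17.0 = 0.8647, W₁ = 1/(17.0-14.7) = 0.43478
System 2: ρ₂ = 14.7/21.9 = 0.6712, W₂ = 1/(21.9-14.7) = 0.13889
Improvement: (W₁-W₂)/W₁ = (0.43478-0.13889)/0.43478 = 68.06%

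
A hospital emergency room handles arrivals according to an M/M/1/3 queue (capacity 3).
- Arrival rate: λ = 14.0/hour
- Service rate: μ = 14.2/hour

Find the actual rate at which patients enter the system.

ρ = λ/μ = 14.0/14.2 = 0.98592
P₀ = (1-ρ)/(1-ρ^(K+1)) = (1-0.98592)/(1-0.98592^4) = 0.014080/0.055142 = 0.2553
P_K = P₀×ρ^K = 0.2553 × 0.98592^3 = 0.2553 × 0.9584 = 0.2447
λ_eff = λ(1-P_K) = 14.0 × (1 - 0.24471) = 14.0 × 0.75529 = 10.5741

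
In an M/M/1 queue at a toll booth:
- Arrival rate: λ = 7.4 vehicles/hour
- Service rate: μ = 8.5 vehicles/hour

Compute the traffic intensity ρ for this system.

Server utilization: ρ = λ/μ
ρ = 7.4/8.5 = 0.8706
The server is busy 87.06% of the time.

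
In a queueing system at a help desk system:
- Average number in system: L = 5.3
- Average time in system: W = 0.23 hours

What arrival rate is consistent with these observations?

Little's Law: L = λW, so λ = L/W
λ = 5.3/0.23 = 23.0435 tickets/hour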